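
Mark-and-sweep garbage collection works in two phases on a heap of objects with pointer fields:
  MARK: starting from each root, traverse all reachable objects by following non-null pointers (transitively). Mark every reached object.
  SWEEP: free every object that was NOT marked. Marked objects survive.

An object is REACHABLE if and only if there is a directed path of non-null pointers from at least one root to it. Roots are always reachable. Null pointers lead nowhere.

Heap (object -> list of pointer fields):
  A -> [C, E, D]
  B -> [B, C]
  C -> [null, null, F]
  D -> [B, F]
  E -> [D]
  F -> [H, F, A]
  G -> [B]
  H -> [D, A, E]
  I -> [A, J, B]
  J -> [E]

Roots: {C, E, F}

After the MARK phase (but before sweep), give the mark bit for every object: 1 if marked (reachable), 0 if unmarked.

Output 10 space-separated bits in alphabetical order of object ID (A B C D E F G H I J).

Roots: C E F
Mark C: refs=null null F, marked=C
Mark E: refs=D, marked=C E
Mark F: refs=H F A, marked=C E F
Mark D: refs=B F, marked=C D E F
Mark H: refs=D A E, marked=C D E F H
Mark A: refs=C E D, marked=A C D E F H
Mark B: refs=B C, marked=A B C D E F H
Unmarked (collected): G I J

Answer: 1 1 1 1 1 1 0 1 0 0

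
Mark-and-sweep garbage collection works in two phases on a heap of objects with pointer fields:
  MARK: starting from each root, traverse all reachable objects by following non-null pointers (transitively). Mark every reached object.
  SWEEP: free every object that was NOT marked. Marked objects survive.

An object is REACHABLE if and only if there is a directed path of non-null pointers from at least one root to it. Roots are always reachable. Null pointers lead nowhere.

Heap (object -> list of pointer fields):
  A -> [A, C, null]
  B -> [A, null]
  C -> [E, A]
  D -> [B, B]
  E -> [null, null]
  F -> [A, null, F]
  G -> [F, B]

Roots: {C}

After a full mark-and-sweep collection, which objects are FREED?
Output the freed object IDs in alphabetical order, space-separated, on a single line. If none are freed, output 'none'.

Roots: C
Mark C: refs=E A, marked=C
Mark E: refs=null null, marked=C E
Mark A: refs=A C null, marked=A C E
Unmarked (collected): B D F G

Answer: B D F G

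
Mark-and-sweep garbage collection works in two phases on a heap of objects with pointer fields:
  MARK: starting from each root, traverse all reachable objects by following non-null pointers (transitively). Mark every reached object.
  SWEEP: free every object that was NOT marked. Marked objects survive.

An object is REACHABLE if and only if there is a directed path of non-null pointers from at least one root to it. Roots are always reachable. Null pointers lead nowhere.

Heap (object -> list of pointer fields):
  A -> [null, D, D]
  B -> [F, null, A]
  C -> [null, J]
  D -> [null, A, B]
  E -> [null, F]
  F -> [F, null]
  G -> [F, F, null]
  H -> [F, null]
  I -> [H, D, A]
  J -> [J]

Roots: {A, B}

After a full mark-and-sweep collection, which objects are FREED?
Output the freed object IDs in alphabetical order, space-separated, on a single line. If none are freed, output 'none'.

Answer: C E G H I J

Derivation:
Roots: A B
Mark A: refs=null D D, marked=A
Mark B: refs=F null A, marked=A B
Mark D: refs=null A B, marked=A B D
Mark F: refs=F null, marked=A B D F
Unmarked (collected): C E G H I J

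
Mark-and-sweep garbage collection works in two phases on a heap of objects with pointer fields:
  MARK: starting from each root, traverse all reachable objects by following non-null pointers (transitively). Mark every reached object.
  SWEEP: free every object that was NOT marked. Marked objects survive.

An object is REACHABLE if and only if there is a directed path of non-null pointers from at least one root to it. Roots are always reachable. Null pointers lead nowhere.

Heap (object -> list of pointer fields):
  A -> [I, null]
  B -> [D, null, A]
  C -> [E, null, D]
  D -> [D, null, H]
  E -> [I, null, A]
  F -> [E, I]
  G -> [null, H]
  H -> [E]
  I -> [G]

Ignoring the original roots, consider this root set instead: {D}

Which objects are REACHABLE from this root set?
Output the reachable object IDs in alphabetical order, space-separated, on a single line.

Answer: A D E G H I

Derivation:
Roots: D
Mark D: refs=D null H, marked=D
Mark H: refs=E, marked=D H
Mark E: refs=I null A, marked=D E H
Mark I: refs=G, marked=D E H I
Mark A: refs=I null, marked=A D E H I
Mark G: refs=null H, marked=A D E G H I
Unmarked (collected): B C F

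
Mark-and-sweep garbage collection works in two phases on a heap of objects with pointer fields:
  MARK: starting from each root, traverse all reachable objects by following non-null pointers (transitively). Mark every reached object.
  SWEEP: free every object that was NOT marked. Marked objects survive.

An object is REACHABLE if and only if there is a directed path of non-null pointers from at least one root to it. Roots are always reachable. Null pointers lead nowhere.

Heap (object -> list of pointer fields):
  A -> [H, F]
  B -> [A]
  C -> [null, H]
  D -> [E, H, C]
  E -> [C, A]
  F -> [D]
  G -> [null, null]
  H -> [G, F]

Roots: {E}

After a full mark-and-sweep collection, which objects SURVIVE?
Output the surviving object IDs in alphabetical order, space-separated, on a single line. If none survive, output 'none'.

Answer: A C D E F G H

Derivation:
Roots: E
Mark E: refs=C A, marked=E
Mark C: refs=null H, marked=C E
Mark A: refs=H F, marked=A C E
Mark H: refs=G F, marked=A C E H
Mark F: refs=D, marked=A C E F H
Mark G: refs=null null, marked=A C E F G H
Mark D: refs=E H C, marked=A C D E F G H
Unmarked (collected): B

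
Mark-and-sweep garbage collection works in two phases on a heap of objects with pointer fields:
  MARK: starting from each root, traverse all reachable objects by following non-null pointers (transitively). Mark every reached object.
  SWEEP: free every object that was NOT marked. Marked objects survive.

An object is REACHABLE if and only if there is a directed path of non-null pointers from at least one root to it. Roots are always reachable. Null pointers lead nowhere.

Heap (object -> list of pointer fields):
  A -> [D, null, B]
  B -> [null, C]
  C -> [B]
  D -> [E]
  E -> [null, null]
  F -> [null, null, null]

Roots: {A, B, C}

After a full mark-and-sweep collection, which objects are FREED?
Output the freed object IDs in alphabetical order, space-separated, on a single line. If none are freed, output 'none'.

Answer: F

Derivation:
Roots: A B C
Mark A: refs=D null B, marked=A
Mark B: refs=null C, marked=A B
Mark C: refs=B, marked=A B C
Mark D: refs=E, marked=A B C D
Mark E: refs=null null, marked=A B C D E
Unmarked (collected): F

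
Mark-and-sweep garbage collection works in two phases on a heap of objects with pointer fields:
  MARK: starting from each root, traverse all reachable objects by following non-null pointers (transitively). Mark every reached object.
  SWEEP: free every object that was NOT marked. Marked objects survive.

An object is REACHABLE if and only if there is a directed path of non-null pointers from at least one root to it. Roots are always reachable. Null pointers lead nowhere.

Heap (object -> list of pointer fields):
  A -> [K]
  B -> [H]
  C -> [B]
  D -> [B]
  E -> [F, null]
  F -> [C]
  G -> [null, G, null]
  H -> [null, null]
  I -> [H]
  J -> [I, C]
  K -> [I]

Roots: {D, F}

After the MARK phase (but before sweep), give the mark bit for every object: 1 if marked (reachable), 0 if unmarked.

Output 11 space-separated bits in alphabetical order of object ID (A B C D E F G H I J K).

Answer: 0 1 1 1 0 1 0 1 0 0 0

Derivation:
Roots: D F
Mark D: refs=B, marked=D
Mark F: refs=C, marked=D F
Mark B: refs=H, marked=B D F
Mark C: refs=B, marked=B C D F
Mark H: refs=null null, marked=B C D F H
Unmarked (collected): A E G I J K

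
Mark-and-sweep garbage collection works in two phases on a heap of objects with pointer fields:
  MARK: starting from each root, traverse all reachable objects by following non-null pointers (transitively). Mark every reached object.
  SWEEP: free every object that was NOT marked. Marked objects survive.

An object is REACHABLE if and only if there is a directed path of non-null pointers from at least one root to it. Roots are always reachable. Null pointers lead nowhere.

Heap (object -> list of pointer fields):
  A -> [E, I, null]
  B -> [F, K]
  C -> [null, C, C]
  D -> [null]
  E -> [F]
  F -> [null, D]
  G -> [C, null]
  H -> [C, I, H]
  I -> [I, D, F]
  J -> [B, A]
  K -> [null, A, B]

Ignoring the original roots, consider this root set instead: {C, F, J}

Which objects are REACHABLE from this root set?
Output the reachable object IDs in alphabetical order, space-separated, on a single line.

Answer: A B C D E F I J K

Derivation:
Roots: C F J
Mark C: refs=null C C, marked=C
Mark F: refs=null D, marked=C F
Mark J: refs=B A, marked=C F J
Mark D: refs=null, marked=C D F J
Mark B: refs=F K, marked=B C D F J
Mark A: refs=E I null, marked=A B C D F J
Mark K: refs=null A B, marked=A B C D F J K
Mark E: refs=F, marked=A B C D E F J K
Mark I: refs=I D F, marked=A B C D E F I J K
Unmarked (collected): G H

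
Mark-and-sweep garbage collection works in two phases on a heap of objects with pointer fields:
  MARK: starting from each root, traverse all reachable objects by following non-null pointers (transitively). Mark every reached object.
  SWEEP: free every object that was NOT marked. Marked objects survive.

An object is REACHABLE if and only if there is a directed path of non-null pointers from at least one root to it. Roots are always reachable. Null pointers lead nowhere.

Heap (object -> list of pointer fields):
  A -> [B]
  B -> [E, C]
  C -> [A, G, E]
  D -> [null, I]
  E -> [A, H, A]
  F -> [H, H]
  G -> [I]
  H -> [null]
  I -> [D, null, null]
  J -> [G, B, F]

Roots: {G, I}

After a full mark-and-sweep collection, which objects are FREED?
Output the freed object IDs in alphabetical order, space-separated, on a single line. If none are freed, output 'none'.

Roots: G I
Mark G: refs=I, marked=G
Mark I: refs=D null null, marked=G I
Mark D: refs=null I, marked=D G I
Unmarked (collected): A B C E F H J

Answer: A B C E F H J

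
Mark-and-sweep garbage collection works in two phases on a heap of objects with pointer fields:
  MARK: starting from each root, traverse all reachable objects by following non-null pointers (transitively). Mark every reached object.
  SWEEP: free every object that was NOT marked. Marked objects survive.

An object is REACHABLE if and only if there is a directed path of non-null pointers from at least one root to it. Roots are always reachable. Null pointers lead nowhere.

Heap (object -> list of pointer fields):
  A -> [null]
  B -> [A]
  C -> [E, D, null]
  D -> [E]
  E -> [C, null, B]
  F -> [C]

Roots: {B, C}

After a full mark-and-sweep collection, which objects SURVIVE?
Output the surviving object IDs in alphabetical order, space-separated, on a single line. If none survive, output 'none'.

Roots: B C
Mark B: refs=A, marked=B
Mark C: refs=E D null, marked=B C
Mark A: refs=null, marked=A B C
Mark E: refs=C null B, marked=A B C E
Mark D: refs=E, marked=A B C D E
Unmarked (collected): F

Answer: A B C D E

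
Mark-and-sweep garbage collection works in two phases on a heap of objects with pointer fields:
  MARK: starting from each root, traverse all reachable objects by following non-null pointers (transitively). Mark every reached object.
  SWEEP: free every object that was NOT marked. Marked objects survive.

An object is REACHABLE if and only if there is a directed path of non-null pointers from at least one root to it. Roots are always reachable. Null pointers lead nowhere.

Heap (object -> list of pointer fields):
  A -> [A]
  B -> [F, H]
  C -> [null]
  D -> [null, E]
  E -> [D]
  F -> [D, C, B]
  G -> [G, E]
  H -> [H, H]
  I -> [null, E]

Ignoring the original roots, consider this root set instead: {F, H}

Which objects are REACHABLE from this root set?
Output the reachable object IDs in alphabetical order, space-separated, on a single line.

Answer: B C D E F H

Derivation:
Roots: F H
Mark F: refs=D C B, marked=F
Mark H: refs=H H, marked=F H
Mark D: refs=null E, marked=D F H
Mark C: refs=null, marked=C D F H
Mark B: refs=F H, marked=B C D F H
Mark E: refs=D, marked=B C D E F H
Unmarked (collected): A G I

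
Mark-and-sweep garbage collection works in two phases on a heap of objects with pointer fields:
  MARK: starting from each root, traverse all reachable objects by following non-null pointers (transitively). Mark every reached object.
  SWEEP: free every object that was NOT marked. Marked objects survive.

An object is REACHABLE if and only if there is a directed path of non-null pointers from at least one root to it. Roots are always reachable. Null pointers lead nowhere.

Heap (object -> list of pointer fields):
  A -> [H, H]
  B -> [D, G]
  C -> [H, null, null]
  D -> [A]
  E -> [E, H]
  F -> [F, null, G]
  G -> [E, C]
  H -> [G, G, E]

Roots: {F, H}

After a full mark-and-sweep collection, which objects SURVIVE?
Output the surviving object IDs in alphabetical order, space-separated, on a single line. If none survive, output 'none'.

Answer: C E F G H

Derivation:
Roots: F H
Mark F: refs=F null G, marked=F
Mark H: refs=G G E, marked=F H
Mark G: refs=E C, marked=F G H
Mark E: refs=E H, marked=E F G H
Mark C: refs=H null null, marked=C E F G H
Unmarked (collected): A B D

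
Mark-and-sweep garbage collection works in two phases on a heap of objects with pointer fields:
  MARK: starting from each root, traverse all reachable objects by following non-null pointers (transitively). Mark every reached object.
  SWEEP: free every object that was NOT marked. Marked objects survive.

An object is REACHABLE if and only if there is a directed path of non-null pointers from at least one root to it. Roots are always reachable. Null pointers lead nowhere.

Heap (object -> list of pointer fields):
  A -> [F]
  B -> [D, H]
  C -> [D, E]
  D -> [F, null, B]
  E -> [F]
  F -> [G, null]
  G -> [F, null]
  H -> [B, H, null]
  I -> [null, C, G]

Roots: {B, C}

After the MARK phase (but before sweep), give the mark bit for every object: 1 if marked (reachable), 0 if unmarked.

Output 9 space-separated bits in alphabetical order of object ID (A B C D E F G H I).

Roots: B C
Mark B: refs=D H, marked=B
Mark C: refs=D E, marked=B C
Mark D: refs=F null B, marked=B C D
Mark H: refs=B H null, marked=B C D H
Mark E: refs=F, marked=B C D E H
Mark F: refs=G null, marked=B C D E F H
Mark G: refs=F null, marked=B C D E F G H
Unmarked (collected): A I

Answer: 0 1 1 1 1 1 1 1 0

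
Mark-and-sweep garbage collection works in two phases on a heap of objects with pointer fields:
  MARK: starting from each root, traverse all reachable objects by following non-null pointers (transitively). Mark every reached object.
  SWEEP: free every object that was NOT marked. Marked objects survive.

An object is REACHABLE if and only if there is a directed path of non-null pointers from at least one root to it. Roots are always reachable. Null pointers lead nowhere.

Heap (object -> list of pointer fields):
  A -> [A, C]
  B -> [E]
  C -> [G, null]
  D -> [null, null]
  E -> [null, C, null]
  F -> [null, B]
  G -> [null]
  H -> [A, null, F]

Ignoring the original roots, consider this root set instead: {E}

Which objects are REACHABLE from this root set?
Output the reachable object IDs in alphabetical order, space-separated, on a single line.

Roots: E
Mark E: refs=null C null, marked=E
Mark C: refs=G null, marked=C E
Mark G: refs=null, marked=C E G
Unmarked (collected): A B D F H

Answer: C E G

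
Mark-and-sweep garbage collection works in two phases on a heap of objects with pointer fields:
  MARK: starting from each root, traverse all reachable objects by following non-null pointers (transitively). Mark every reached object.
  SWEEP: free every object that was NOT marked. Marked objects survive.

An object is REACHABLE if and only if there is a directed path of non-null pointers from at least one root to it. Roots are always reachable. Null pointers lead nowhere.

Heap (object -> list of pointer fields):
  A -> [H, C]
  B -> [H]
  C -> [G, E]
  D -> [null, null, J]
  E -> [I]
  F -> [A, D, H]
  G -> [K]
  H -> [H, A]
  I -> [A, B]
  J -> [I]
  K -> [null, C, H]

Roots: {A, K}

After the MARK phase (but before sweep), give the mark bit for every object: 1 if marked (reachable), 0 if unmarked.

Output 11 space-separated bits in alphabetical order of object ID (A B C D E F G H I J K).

Roots: A K
Mark A: refs=H C, marked=A
Mark K: refs=null C H, marked=A K
Mark H: refs=H A, marked=A H K
Mark C: refs=G E, marked=A C H K
Mark G: refs=K, marked=A C G H K
Mark E: refs=I, marked=A C E G H K
Mark I: refs=A B, marked=A C E G H I K
Mark B: refs=H, marked=A B C E G H I K
Unmarked (collected): D F J

Answer: 1 1 1 0 1 0 1 1 1 0 1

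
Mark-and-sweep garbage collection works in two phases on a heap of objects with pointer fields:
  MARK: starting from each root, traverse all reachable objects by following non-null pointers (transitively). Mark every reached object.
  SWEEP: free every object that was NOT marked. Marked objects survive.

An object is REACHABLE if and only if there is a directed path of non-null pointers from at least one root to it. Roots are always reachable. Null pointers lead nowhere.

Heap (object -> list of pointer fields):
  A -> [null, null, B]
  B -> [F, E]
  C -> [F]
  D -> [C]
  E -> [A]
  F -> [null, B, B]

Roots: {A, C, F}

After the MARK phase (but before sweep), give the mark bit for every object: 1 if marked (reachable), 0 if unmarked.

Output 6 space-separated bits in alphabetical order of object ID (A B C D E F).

Roots: A C F
Mark A: refs=null null B, marked=A
Mark C: refs=F, marked=A C
Mark F: refs=null B B, marked=A C F
Mark B: refs=F E, marked=A B C F
Mark E: refs=A, marked=A B C E F
Unmarked (collected): D

Answer: 1 1 1 0 1 1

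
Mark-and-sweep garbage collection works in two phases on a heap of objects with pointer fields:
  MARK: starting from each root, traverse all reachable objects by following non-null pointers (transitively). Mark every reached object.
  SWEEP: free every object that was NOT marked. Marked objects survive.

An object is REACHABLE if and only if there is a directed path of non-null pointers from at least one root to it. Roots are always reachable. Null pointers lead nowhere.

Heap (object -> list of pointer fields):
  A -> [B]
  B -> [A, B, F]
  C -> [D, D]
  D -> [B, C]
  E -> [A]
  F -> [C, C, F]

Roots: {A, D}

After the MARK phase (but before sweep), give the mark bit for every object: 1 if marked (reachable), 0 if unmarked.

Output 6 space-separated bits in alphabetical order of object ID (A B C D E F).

Answer: 1 1 1 1 0 1

Derivation:
Roots: A D
Mark A: refs=B, marked=A
Mark D: refs=B C, marked=A D
Mark B: refs=A B F, marked=A B D
Mark C: refs=D D, marked=A B C D
Mark F: refs=C C F, marked=A B C D F
Unmarked (collected): E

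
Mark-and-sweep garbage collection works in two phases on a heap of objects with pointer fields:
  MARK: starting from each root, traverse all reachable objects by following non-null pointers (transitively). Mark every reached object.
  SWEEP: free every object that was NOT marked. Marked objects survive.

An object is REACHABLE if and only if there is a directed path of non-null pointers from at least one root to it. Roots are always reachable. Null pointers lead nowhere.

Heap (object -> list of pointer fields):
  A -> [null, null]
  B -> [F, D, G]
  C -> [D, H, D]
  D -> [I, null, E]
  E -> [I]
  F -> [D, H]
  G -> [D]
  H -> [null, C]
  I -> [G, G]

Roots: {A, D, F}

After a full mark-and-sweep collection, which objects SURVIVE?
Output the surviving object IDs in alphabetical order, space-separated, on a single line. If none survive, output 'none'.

Roots: A D F
Mark A: refs=null null, marked=A
Mark D: refs=I null E, marked=A D
Mark F: refs=D H, marked=A D F
Mark I: refs=G G, marked=A D F I
Mark E: refs=I, marked=A D E F I
Mark H: refs=null C, marked=A D E F H I
Mark G: refs=D, marked=A D E F G H I
Mark C: refs=D H D, marked=A C D E F G H I
Unmarked (collected): B

Answer: A C D E F G H I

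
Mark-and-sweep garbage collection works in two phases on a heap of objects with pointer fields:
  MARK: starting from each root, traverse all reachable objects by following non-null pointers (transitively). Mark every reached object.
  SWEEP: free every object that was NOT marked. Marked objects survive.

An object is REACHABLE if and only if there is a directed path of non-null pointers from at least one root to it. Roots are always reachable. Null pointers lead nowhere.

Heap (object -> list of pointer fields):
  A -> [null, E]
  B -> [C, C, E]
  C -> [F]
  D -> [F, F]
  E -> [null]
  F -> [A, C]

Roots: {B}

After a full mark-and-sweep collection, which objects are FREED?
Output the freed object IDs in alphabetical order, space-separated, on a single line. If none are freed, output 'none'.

Answer: D

Derivation:
Roots: B
Mark B: refs=C C E, marked=B
Mark C: refs=F, marked=B C
Mark E: refs=null, marked=B C E
Mark F: refs=A C, marked=B C E F
Mark A: refs=null E, marked=A B C E F
Unmarked (collected): D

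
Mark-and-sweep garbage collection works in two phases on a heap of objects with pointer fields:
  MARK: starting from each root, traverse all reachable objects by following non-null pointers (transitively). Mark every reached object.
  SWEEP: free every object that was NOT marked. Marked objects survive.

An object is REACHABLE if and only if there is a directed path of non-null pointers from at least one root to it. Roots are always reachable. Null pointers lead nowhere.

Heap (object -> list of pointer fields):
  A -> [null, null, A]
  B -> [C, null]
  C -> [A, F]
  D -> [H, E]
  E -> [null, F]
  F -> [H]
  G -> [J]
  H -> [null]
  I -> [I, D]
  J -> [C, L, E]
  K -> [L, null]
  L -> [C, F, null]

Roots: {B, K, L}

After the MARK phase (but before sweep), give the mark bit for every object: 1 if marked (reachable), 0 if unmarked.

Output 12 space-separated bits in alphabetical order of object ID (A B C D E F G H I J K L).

Roots: B K L
Mark B: refs=C null, marked=B
Mark K: refs=L null, marked=B K
Mark L: refs=C F null, marked=B K L
Mark C: refs=A F, marked=B C K L
Mark F: refs=H, marked=B C F K L
Mark A: refs=null null A, marked=A B C F K L
Mark H: refs=null, marked=A B C F H K L
Unmarked (collected): D E G I J

Answer: 1 1 1 0 0 1 0 1 0 0 1 1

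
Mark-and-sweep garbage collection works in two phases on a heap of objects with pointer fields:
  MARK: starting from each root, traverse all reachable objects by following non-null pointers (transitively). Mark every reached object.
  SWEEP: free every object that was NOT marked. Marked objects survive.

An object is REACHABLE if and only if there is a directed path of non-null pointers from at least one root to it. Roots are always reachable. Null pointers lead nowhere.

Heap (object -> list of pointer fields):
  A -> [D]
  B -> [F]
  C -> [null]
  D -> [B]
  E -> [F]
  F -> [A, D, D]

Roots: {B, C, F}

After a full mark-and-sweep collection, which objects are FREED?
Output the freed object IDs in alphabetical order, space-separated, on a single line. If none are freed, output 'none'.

Answer: E

Derivation:
Roots: B C F
Mark B: refs=F, marked=B
Mark C: refs=null, marked=B C
Mark F: refs=A D D, marked=B C F
Mark A: refs=D, marked=A B C F
Mark D: refs=B, marked=A B C D F
Unmarked (collected): E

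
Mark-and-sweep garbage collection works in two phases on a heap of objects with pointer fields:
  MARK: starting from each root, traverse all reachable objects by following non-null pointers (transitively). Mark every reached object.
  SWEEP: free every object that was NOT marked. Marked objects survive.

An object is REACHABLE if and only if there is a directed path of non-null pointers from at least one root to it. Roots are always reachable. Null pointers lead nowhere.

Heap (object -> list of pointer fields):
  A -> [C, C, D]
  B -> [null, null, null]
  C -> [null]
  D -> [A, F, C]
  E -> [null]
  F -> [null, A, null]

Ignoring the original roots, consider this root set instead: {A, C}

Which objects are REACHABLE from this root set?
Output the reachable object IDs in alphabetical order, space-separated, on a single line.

Roots: A C
Mark A: refs=C C D, marked=A
Mark C: refs=null, marked=A C
Mark D: refs=A F C, marked=A C D
Mark F: refs=null A null, marked=A C D F
Unmarked (collected): B E

Answer: A C D F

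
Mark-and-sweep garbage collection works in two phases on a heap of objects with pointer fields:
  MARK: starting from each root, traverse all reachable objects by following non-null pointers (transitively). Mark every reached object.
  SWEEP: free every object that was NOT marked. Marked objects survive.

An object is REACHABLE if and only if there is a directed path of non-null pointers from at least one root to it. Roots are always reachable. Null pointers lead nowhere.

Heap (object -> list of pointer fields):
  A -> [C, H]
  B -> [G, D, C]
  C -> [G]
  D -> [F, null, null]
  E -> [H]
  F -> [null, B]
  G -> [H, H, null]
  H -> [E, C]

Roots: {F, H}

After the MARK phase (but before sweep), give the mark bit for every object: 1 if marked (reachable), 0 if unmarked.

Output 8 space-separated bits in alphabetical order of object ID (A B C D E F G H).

Answer: 0 1 1 1 1 1 1 1

Derivation:
Roots: F H
Mark F: refs=null B, marked=F
Mark H: refs=E C, marked=F H
Mark B: refs=G D C, marked=B F H
Mark E: refs=H, marked=B E F H
Mark C: refs=G, marked=B C E F H
Mark G: refs=H H null, marked=B C E F G H
Mark D: refs=F null null, marked=B C D E F G H
Unmarked (collected): A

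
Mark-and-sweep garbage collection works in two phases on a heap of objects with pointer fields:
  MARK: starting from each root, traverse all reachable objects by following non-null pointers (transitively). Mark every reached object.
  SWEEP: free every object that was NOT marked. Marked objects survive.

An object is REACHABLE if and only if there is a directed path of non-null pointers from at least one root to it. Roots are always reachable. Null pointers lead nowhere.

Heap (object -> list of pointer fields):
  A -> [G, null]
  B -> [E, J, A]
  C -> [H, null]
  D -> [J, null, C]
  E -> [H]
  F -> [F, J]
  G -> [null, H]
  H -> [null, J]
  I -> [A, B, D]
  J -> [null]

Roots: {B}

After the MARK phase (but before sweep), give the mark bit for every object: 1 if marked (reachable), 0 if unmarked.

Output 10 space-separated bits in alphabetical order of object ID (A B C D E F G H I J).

Roots: B
Mark B: refs=E J A, marked=B
Mark E: refs=H, marked=B E
Mark J: refs=null, marked=B E J
Mark A: refs=G null, marked=A B E J
Mark H: refs=null J, marked=A B E H J
Mark G: refs=null H, marked=A B E G H J
Unmarked (collected): C D F I

Answer: 1 1 0 0 1 0 1 1 0 1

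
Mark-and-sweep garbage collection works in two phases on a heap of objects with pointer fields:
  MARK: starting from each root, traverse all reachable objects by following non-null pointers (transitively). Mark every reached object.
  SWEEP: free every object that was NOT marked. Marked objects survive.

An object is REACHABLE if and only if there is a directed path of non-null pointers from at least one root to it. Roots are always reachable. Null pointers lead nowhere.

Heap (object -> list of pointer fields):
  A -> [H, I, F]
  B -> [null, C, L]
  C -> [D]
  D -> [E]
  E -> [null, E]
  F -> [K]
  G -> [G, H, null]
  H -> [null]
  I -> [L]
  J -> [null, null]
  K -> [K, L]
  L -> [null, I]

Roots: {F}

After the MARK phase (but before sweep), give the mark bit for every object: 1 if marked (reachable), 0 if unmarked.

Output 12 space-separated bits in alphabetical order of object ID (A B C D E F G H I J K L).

Answer: 0 0 0 0 0 1 0 0 1 0 1 1

Derivation:
Roots: F
Mark F: refs=K, marked=F
Mark K: refs=K L, marked=F K
Mark L: refs=null I, marked=F K L
Mark I: refs=L, marked=F I K L
Unmarked (collected): A B C D E G H J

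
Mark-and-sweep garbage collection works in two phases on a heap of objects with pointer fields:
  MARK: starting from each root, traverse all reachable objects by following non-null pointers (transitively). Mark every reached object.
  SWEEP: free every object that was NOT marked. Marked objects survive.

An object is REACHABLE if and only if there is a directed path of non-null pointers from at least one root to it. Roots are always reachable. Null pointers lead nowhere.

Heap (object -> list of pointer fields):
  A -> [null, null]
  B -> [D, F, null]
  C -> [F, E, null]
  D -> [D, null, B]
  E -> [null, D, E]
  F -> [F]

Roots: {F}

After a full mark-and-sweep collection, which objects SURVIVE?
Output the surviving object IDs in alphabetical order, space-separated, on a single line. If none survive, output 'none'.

Roots: F
Mark F: refs=F, marked=F
Unmarked (collected): A B C D E

Answer: F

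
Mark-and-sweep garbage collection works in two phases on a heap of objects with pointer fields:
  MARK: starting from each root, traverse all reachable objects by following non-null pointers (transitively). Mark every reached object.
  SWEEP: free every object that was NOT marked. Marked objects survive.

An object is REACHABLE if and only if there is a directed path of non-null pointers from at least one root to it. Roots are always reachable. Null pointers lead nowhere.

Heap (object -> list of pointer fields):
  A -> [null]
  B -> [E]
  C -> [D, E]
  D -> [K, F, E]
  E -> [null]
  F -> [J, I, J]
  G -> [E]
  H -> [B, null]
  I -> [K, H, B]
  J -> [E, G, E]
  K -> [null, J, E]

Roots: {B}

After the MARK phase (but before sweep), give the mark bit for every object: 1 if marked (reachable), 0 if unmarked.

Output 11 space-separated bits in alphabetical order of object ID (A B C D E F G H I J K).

Answer: 0 1 0 0 1 0 0 0 0 0 0

Derivation:
Roots: B
Mark B: refs=E, marked=B
Mark E: refs=null, marked=B E
Unmarked (collected): A C D F G H I J K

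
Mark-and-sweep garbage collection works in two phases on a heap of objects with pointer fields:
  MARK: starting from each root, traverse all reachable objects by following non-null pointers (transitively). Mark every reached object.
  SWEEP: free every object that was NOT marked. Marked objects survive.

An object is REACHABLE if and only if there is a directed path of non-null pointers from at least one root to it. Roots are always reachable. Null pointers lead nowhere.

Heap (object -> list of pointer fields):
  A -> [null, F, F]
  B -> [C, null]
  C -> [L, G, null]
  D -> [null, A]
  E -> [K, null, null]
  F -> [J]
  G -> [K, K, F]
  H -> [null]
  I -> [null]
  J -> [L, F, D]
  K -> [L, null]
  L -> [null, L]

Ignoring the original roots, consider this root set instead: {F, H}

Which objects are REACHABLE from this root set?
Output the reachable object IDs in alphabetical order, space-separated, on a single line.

Answer: A D F H J L

Derivation:
Roots: F H
Mark F: refs=J, marked=F
Mark H: refs=null, marked=F H
Mark J: refs=L F D, marked=F H J
Mark L: refs=null L, marked=F H J L
Mark D: refs=null A, marked=D F H J L
Mark A: refs=null F F, marked=A D F H J L
Unmarked (collected): B C E G I K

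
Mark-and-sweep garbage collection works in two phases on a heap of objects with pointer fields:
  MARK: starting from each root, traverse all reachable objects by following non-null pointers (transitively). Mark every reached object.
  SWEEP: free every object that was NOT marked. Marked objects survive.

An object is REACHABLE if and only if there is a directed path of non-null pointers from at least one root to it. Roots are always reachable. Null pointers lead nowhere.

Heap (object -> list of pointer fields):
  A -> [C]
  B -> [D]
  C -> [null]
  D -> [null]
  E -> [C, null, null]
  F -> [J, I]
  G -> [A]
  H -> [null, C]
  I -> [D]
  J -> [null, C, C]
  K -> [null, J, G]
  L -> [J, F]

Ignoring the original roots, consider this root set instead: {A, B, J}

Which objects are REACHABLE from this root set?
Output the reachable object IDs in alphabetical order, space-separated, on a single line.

Roots: A B J
Mark A: refs=C, marked=A
Mark B: refs=D, marked=A B
Mark J: refs=null C C, marked=A B J
Mark C: refs=null, marked=A B C J
Mark D: refs=null, marked=A B C D J
Unmarked (collected): E F G H I K L

Answer: A B C D J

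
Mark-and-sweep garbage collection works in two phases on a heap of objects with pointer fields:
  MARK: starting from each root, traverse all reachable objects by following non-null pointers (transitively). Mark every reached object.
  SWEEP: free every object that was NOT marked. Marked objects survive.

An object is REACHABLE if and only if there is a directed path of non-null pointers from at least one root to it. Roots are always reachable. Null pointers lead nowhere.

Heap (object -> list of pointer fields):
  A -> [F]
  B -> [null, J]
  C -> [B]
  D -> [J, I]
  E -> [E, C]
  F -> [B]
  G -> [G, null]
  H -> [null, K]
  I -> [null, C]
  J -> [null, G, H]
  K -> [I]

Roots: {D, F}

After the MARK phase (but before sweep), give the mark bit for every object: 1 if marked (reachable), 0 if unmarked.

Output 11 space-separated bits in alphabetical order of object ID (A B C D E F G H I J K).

Roots: D F
Mark D: refs=J I, marked=D
Mark F: refs=B, marked=D F
Mark J: refs=null G H, marked=D F J
Mark I: refs=null C, marked=D F I J
Mark B: refs=null J, marked=B D F I J
Mark G: refs=G null, marked=B D F G I J
Mark H: refs=null K, marked=B D F G H I J
Mark C: refs=B, marked=B C D F G H I J
Mark K: refs=I, marked=B C D F G H I J K
Unmarked (collected): A E

Answer: 0 1 1 1 0 1 1 1 1 1 1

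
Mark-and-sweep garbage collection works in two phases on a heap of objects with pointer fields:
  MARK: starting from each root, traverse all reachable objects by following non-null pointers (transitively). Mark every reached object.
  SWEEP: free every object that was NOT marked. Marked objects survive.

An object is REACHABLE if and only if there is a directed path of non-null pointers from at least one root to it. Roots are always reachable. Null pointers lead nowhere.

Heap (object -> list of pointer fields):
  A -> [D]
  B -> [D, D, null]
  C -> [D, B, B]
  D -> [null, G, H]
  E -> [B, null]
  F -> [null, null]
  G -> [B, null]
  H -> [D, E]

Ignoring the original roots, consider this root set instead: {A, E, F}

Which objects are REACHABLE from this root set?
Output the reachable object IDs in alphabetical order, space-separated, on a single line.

Answer: A B D E F G H

Derivation:
Roots: A E F
Mark A: refs=D, marked=A
Mark E: refs=B null, marked=A E
Mark F: refs=null null, marked=A E F
Mark D: refs=null G H, marked=A D E F
Mark B: refs=D D null, marked=A B D E F
Mark G: refs=B null, marked=A B D E F G
Mark H: refs=D E, marked=A B D E F G H
Unmarked (collected): C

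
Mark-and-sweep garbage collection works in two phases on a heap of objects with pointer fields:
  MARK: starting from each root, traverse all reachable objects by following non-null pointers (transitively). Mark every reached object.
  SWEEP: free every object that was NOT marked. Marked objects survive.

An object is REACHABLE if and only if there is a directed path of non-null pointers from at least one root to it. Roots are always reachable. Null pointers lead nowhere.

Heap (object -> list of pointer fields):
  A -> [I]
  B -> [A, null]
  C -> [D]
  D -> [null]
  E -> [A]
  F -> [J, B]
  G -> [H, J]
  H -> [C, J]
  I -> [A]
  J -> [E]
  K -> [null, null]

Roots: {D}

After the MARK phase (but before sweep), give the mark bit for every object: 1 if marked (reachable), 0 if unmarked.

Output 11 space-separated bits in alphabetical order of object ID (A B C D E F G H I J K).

Answer: 0 0 0 1 0 0 0 0 0 0 0

Derivation:
Roots: D
Mark D: refs=null, marked=D
Unmarked (collected): A B C E F G H I J K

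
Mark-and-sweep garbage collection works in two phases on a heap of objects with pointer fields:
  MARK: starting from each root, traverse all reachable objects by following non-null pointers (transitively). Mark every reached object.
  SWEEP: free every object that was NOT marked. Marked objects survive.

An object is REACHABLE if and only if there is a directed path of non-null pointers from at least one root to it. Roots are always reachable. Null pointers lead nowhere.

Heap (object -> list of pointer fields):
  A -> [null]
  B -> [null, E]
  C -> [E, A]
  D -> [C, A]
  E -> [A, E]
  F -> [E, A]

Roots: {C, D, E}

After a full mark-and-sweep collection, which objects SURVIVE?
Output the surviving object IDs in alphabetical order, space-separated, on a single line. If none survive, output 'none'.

Roots: C D E
Mark C: refs=E A, marked=C
Mark D: refs=C A, marked=C D
Mark E: refs=A E, marked=C D E
Mark A: refs=null, marked=A C D E
Unmarked (collected): B F

Answer: A C D E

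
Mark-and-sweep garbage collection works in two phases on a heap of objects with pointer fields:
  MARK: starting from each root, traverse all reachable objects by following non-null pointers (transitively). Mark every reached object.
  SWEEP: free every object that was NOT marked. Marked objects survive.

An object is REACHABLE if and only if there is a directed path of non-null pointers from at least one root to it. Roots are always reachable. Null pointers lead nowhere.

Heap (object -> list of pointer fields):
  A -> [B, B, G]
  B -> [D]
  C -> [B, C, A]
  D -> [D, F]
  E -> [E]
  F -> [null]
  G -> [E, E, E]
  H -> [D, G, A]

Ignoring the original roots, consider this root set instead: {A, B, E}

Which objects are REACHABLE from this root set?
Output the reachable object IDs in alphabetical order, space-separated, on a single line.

Answer: A B D E F G

Derivation:
Roots: A B E
Mark A: refs=B B G, marked=A
Mark B: refs=D, marked=A B
Mark E: refs=E, marked=A B E
Mark G: refs=E E E, marked=A B E G
Mark D: refs=D F, marked=A B D E G
Mark F: refs=null, marked=A B D E F G
Unmarked (collected): C H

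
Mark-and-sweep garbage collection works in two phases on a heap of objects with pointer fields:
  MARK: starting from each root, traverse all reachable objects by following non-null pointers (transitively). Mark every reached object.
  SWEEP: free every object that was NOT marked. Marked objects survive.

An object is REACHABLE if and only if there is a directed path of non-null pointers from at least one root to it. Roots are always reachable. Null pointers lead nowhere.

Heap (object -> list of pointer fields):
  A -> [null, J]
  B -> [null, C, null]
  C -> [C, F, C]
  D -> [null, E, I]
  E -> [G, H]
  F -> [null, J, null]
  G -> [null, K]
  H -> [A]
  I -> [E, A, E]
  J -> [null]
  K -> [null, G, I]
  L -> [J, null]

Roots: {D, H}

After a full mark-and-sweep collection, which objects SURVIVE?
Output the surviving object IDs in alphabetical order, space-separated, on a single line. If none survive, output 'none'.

Roots: D H
Mark D: refs=null E I, marked=D
Mark H: refs=A, marked=D H
Mark E: refs=G H, marked=D E H
Mark I: refs=E A E, marked=D E H I
Mark A: refs=null J, marked=A D E H I
Mark G: refs=null K, marked=A D E G H I
Mark J: refs=null, marked=A D E G H I J
Mark K: refs=null G I, marked=A D E G H I J K
Unmarked (collected): B C F L

Answer: A D E G H I J K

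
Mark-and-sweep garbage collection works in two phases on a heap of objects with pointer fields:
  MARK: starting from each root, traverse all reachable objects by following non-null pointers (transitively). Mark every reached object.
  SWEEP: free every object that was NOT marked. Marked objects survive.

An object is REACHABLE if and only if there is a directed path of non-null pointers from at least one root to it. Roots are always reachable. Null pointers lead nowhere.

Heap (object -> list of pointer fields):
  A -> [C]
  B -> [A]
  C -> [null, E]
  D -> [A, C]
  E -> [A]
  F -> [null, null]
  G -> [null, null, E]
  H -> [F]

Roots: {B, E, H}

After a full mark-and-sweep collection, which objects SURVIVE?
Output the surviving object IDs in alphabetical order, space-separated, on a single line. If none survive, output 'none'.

Roots: B E H
Mark B: refs=A, marked=B
Mark E: refs=A, marked=B E
Mark H: refs=F, marked=B E H
Mark A: refs=C, marked=A B E H
Mark F: refs=null null, marked=A B E F H
Mark C: refs=null E, marked=A B C E F H
Unmarked (collected): D G

Answer: A B C E F H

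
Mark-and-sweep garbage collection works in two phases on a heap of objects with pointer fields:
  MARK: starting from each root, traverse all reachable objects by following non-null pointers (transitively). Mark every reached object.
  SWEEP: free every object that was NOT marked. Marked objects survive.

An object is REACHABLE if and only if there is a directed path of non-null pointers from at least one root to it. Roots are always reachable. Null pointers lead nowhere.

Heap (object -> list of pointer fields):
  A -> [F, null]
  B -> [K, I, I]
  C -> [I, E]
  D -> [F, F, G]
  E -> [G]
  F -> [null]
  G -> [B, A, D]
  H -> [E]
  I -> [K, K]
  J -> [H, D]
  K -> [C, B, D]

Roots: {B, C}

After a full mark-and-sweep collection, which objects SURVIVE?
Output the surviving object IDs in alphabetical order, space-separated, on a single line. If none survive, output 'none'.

Answer: A B C D E F G I K

Derivation:
Roots: B C
Mark B: refs=K I I, marked=B
Mark C: refs=I E, marked=B C
Mark K: refs=C B D, marked=B C K
Mark I: refs=K K, marked=B C I K
Mark E: refs=G, marked=B C E I K
Mark D: refs=F F G, marked=B C D E I K
Mark G: refs=B A D, marked=B C D E G I K
Mark F: refs=null, marked=B C D E F G I K
Mark A: refs=F null, marked=A B C D E F G I K
Unmarked (collected): H J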